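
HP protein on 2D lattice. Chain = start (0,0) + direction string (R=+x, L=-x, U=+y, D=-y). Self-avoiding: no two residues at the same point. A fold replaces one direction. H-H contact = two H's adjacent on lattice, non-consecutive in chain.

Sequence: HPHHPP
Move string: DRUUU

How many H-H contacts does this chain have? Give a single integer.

Positions: [(0, 0), (0, -1), (1, -1), (1, 0), (1, 1), (1, 2)]
H-H contact: residue 0 @(0,0) - residue 3 @(1, 0)

Answer: 1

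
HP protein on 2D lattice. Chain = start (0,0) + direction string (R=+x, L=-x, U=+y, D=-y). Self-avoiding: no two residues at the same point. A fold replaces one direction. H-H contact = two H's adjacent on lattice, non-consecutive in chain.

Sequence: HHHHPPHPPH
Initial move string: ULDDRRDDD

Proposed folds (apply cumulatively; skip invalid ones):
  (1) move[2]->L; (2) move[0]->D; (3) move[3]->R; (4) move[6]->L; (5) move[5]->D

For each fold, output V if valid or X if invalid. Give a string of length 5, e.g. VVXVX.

Answer: XVVXV

Derivation:
Initial: ULDDRRDDD -> [(0, 0), (0, 1), (-1, 1), (-1, 0), (-1, -1), (0, -1), (1, -1), (1, -2), (1, -3), (1, -4)]
Fold 1: move[2]->L => ULLDRRDDD INVALID (collision), skipped
Fold 2: move[0]->D => DLDDRRDDD VALID
Fold 3: move[3]->R => DLDRRRDDD VALID
Fold 4: move[6]->L => DLDRRRLDD INVALID (collision), skipped
Fold 5: move[5]->D => DLDRRDDDD VALID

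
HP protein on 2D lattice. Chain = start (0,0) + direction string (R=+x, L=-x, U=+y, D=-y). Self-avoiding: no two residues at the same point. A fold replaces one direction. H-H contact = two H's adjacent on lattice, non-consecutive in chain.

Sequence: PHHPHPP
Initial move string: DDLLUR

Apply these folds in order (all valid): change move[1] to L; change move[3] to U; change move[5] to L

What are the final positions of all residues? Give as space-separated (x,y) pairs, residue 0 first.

Answer: (0,0) (0,-1) (-1,-1) (-2,-1) (-2,0) (-2,1) (-3,1)

Derivation:
Initial moves: DDLLUR
Fold: move[1]->L => DLLLUR (positions: [(0, 0), (0, -1), (-1, -1), (-2, -1), (-3, -1), (-3, 0), (-2, 0)])
Fold: move[3]->U => DLLUUR (positions: [(0, 0), (0, -1), (-1, -1), (-2, -1), (-2, 0), (-2, 1), (-1, 1)])
Fold: move[5]->L => DLLUUL (positions: [(0, 0), (0, -1), (-1, -1), (-2, -1), (-2, 0), (-2, 1), (-3, 1)])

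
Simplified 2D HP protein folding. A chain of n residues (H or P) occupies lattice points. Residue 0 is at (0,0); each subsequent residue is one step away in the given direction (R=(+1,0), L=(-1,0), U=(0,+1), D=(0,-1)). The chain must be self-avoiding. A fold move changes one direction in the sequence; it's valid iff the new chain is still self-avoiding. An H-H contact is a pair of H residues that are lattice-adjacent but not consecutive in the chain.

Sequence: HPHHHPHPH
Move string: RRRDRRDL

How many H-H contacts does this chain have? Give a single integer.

Positions: [(0, 0), (1, 0), (2, 0), (3, 0), (3, -1), (4, -1), (5, -1), (5, -2), (4, -2)]
No H-H contacts found.

Answer: 0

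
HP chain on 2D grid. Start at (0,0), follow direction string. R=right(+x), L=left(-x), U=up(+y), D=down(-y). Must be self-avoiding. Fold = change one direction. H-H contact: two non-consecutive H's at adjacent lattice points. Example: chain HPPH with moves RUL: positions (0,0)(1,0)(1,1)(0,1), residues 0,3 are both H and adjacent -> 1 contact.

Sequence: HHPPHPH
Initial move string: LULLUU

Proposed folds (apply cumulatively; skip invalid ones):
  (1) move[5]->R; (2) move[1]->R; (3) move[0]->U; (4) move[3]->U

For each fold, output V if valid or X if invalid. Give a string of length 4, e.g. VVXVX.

Initial: LULLUU -> [(0, 0), (-1, 0), (-1, 1), (-2, 1), (-3, 1), (-3, 2), (-3, 3)]
Fold 1: move[5]->R => LULLUR VALID
Fold 2: move[1]->R => LRLLUR INVALID (collision), skipped
Fold 3: move[0]->U => UULLUR VALID
Fold 4: move[3]->U => UULUUR VALID

Answer: VXVV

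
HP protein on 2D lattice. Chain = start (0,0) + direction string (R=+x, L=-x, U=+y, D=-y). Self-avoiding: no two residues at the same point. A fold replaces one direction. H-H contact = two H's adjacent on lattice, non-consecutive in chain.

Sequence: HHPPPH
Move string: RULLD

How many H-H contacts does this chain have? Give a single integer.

Positions: [(0, 0), (1, 0), (1, 1), (0, 1), (-1, 1), (-1, 0)]
H-H contact: residue 0 @(0,0) - residue 5 @(-1, 0)

Answer: 1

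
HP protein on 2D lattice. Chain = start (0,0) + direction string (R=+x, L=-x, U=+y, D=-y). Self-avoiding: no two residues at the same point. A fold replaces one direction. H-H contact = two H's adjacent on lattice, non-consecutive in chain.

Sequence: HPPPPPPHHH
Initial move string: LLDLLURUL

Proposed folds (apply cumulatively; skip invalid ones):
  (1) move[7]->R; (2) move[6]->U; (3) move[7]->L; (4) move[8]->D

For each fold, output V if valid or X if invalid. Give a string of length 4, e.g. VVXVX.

Initial: LLDLLURUL -> [(0, 0), (-1, 0), (-2, 0), (-2, -1), (-3, -1), (-4, -1), (-4, 0), (-3, 0), (-3, 1), (-4, 1)]
Fold 1: move[7]->R => LLDLLURRL INVALID (collision), skipped
Fold 2: move[6]->U => LLDLLUUUL VALID
Fold 3: move[7]->L => LLDLLUULL VALID
Fold 4: move[8]->D => LLDLLUULD VALID

Answer: XVVV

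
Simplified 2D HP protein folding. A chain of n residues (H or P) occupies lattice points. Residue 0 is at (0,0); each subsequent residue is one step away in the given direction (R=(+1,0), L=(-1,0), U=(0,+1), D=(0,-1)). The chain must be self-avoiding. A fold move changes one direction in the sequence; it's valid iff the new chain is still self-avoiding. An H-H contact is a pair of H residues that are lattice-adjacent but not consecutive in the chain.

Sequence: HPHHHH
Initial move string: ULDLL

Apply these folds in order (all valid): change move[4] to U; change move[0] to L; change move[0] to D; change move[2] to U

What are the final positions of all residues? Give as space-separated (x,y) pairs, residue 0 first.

Initial moves: ULDLL
Fold: move[4]->U => ULDLU (positions: [(0, 0), (0, 1), (-1, 1), (-1, 0), (-2, 0), (-2, 1)])
Fold: move[0]->L => LLDLU (positions: [(0, 0), (-1, 0), (-2, 0), (-2, -1), (-3, -1), (-3, 0)])
Fold: move[0]->D => DLDLU (positions: [(0, 0), (0, -1), (-1, -1), (-1, -2), (-2, -2), (-2, -1)])
Fold: move[2]->U => DLULU (positions: [(0, 0), (0, -1), (-1, -1), (-1, 0), (-2, 0), (-2, 1)])

Answer: (0,0) (0,-1) (-1,-1) (-1,0) (-2,0) (-2,1)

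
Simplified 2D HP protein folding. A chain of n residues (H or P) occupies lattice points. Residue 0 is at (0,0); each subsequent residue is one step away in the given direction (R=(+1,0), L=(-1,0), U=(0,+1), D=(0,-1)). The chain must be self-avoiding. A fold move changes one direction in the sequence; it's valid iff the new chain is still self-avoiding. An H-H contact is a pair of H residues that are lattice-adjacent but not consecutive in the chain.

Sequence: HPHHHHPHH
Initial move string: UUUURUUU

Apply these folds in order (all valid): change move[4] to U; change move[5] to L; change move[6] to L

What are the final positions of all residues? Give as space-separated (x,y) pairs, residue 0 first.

Initial moves: UUUURUUU
Fold: move[4]->U => UUUUUUUU (positions: [(0, 0), (0, 1), (0, 2), (0, 3), (0, 4), (0, 5), (0, 6), (0, 7), (0, 8)])
Fold: move[5]->L => UUUUULUU (positions: [(0, 0), (0, 1), (0, 2), (0, 3), (0, 4), (0, 5), (-1, 5), (-1, 6), (-1, 7)])
Fold: move[6]->L => UUUUULLU (positions: [(0, 0), (0, 1), (0, 2), (0, 3), (0, 4), (0, 5), (-1, 5), (-2, 5), (-2, 6)])

Answer: (0,0) (0,1) (0,2) (0,3) (0,4) (0,5) (-1,5) (-2,5) (-2,6)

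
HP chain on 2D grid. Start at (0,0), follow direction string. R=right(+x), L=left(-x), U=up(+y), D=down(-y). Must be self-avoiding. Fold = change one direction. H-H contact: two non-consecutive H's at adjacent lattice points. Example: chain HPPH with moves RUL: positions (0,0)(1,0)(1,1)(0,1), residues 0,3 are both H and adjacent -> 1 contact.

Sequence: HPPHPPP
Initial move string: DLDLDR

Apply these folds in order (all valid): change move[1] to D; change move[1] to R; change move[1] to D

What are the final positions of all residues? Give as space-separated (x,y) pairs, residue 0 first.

Initial moves: DLDLDR
Fold: move[1]->D => DDDLDR (positions: [(0, 0), (0, -1), (0, -2), (0, -3), (-1, -3), (-1, -4), (0, -4)])
Fold: move[1]->R => DRDLDR (positions: [(0, 0), (0, -1), (1, -1), (1, -2), (0, -2), (0, -3), (1, -3)])
Fold: move[1]->D => DDDLDR (positions: [(0, 0), (0, -1), (0, -2), (0, -3), (-1, -3), (-1, -4), (0, -4)])

Answer: (0,0) (0,-1) (0,-2) (0,-3) (-1,-3) (-1,-4) (0,-4)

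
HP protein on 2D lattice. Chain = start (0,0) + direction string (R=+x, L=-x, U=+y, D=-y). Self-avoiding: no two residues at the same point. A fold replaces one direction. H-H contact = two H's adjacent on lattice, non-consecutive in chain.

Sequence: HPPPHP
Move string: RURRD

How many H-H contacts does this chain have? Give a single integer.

Answer: 0

Derivation:
Positions: [(0, 0), (1, 0), (1, 1), (2, 1), (3, 1), (3, 0)]
No H-H contacts found.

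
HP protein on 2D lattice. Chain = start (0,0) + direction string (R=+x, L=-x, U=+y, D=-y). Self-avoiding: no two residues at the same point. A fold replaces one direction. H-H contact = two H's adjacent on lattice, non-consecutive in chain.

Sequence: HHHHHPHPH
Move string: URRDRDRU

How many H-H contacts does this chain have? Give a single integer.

Answer: 0

Derivation:
Positions: [(0, 0), (0, 1), (1, 1), (2, 1), (2, 0), (3, 0), (3, -1), (4, -1), (4, 0)]
No H-H contacts found.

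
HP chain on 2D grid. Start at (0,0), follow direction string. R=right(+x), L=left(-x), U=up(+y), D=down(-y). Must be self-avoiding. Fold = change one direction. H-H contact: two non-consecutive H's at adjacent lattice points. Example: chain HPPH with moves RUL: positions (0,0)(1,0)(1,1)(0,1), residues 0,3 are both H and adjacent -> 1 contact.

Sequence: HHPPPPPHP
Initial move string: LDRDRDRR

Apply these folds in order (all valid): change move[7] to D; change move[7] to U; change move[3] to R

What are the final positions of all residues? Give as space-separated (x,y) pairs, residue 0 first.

Initial moves: LDRDRDRR
Fold: move[7]->D => LDRDRDRD (positions: [(0, 0), (-1, 0), (-1, -1), (0, -1), (0, -2), (1, -2), (1, -3), (2, -3), (2, -4)])
Fold: move[7]->U => LDRDRDRU (positions: [(0, 0), (-1, 0), (-1, -1), (0, -1), (0, -2), (1, -2), (1, -3), (2, -3), (2, -2)])
Fold: move[3]->R => LDRRRDRU (positions: [(0, 0), (-1, 0), (-1, -1), (0, -1), (1, -1), (2, -1), (2, -2), (3, -2), (3, -1)])

Answer: (0,0) (-1,0) (-1,-1) (0,-1) (1,-1) (2,-1) (2,-2) (3,-2) (3,-1)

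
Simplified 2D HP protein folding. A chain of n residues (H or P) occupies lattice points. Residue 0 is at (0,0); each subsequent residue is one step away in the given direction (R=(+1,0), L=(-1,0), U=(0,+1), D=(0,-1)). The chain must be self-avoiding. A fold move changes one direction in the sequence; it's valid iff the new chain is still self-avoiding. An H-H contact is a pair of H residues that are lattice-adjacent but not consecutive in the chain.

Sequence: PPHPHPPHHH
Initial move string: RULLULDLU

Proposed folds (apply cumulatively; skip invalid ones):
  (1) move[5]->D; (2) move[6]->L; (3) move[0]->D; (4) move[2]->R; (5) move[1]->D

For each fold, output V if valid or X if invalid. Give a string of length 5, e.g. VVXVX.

Answer: XVXXV

Derivation:
Initial: RULLULDLU -> [(0, 0), (1, 0), (1, 1), (0, 1), (-1, 1), (-1, 2), (-2, 2), (-2, 1), (-3, 1), (-3, 2)]
Fold 1: move[5]->D => RULLUDDLU INVALID (collision), skipped
Fold 2: move[6]->L => RULLULLLU VALID
Fold 3: move[0]->D => DULLULLLU INVALID (collision), skipped
Fold 4: move[2]->R => RURLULLLU INVALID (collision), skipped
Fold 5: move[1]->D => RDLLULLLU VALID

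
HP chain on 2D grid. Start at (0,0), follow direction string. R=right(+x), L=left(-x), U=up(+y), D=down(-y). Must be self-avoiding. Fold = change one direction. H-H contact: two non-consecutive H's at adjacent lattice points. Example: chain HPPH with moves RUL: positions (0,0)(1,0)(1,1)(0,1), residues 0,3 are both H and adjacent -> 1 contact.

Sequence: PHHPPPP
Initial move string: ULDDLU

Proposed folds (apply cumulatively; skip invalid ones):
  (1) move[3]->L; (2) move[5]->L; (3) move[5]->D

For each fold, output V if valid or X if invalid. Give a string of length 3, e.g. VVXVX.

Initial: ULDDLU -> [(0, 0), (0, 1), (-1, 1), (-1, 0), (-1, -1), (-2, -1), (-2, 0)]
Fold 1: move[3]->L => ULDLLU VALID
Fold 2: move[5]->L => ULDLLL VALID
Fold 3: move[5]->D => ULDLLD VALID

Answer: VVV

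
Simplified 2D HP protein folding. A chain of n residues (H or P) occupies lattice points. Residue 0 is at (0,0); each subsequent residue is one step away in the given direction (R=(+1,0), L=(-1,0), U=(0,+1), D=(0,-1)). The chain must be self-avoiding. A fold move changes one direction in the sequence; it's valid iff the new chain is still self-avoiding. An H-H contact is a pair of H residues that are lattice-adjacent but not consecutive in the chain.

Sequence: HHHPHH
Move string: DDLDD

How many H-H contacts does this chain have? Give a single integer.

Answer: 0

Derivation:
Positions: [(0, 0), (0, -1), (0, -2), (-1, -2), (-1, -3), (-1, -4)]
No H-H contacts found.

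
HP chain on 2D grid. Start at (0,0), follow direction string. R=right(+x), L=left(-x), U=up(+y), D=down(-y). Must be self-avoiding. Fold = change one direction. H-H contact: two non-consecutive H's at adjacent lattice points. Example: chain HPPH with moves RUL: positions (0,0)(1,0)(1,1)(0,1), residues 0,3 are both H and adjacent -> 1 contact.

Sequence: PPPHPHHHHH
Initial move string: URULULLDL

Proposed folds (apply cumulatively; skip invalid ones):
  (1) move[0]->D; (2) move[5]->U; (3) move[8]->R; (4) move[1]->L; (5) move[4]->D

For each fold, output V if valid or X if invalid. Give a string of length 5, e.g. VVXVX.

Initial: URULULLDL -> [(0, 0), (0, 1), (1, 1), (1, 2), (0, 2), (0, 3), (-1, 3), (-2, 3), (-2, 2), (-3, 2)]
Fold 1: move[0]->D => DRULULLDL INVALID (collision), skipped
Fold 2: move[5]->U => URULUULDL VALID
Fold 3: move[8]->R => URULUULDR INVALID (collision), skipped
Fold 4: move[1]->L => ULULUULDL VALID
Fold 5: move[4]->D => ULULDULDL INVALID (collision), skipped

Answer: XVXVX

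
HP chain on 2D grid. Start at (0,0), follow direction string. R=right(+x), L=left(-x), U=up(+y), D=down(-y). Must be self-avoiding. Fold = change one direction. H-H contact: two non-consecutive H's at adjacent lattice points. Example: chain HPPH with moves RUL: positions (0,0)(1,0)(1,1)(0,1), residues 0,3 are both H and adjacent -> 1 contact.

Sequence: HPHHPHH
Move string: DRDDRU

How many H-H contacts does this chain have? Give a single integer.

Answer: 1

Derivation:
Positions: [(0, 0), (0, -1), (1, -1), (1, -2), (1, -3), (2, -3), (2, -2)]
H-H contact: residue 3 @(1,-2) - residue 6 @(2, -2)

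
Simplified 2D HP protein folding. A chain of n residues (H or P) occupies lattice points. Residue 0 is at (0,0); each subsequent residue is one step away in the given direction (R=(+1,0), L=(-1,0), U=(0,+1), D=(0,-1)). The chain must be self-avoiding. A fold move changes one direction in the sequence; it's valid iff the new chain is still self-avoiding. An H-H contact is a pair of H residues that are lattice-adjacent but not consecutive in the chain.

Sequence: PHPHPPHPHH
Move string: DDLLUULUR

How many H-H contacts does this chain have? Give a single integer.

Answer: 1

Derivation:
Positions: [(0, 0), (0, -1), (0, -2), (-1, -2), (-2, -2), (-2, -1), (-2, 0), (-3, 0), (-3, 1), (-2, 1)]
H-H contact: residue 6 @(-2,0) - residue 9 @(-2, 1)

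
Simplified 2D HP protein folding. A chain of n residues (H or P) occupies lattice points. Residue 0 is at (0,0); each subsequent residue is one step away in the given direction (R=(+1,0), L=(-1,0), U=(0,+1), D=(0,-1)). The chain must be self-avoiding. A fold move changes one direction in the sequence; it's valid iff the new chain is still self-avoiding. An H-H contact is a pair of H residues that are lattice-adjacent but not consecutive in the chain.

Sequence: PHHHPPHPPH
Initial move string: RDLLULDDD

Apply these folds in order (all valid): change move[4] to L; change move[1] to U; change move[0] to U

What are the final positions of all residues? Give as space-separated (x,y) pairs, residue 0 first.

Answer: (0,0) (0,1) (0,2) (-1,2) (-2,2) (-3,2) (-4,2) (-4,1) (-4,0) (-4,-1)

Derivation:
Initial moves: RDLLULDDD
Fold: move[4]->L => RDLLLLDDD (positions: [(0, 0), (1, 0), (1, -1), (0, -1), (-1, -1), (-2, -1), (-3, -1), (-3, -2), (-3, -3), (-3, -4)])
Fold: move[1]->U => RULLLLDDD (positions: [(0, 0), (1, 0), (1, 1), (0, 1), (-1, 1), (-2, 1), (-3, 1), (-3, 0), (-3, -1), (-3, -2)])
Fold: move[0]->U => UULLLLDDD (positions: [(0, 0), (0, 1), (0, 2), (-1, 2), (-2, 2), (-3, 2), (-4, 2), (-4, 1), (-4, 0), (-4, -1)])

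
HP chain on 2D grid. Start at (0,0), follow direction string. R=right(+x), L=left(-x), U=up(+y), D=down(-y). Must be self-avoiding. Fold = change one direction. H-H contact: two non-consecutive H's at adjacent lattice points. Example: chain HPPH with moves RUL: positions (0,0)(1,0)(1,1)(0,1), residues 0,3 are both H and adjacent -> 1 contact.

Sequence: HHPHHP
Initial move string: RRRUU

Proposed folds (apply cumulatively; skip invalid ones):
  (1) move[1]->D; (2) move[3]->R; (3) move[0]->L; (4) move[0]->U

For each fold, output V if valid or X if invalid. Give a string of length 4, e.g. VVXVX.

Initial: RRRUU -> [(0, 0), (1, 0), (2, 0), (3, 0), (3, 1), (3, 2)]
Fold 1: move[1]->D => RDRUU VALID
Fold 2: move[3]->R => RDRRU VALID
Fold 3: move[0]->L => LDRRU VALID
Fold 4: move[0]->U => UDRRU INVALID (collision), skipped

Answer: VVVX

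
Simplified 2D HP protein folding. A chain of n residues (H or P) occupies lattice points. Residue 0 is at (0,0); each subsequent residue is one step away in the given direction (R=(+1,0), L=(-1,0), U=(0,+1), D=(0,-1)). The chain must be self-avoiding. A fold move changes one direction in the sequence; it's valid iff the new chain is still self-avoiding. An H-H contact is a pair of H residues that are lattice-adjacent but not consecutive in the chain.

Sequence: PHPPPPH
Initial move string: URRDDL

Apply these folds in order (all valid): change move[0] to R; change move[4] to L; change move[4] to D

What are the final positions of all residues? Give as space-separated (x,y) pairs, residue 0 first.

Initial moves: URRDDL
Fold: move[0]->R => RRRDDL (positions: [(0, 0), (1, 0), (2, 0), (3, 0), (3, -1), (3, -2), (2, -2)])
Fold: move[4]->L => RRRDLL (positions: [(0, 0), (1, 0), (2, 0), (3, 0), (3, -1), (2, -1), (1, -1)])
Fold: move[4]->D => RRRDDL (positions: [(0, 0), (1, 0), (2, 0), (3, 0), (3, -1), (3, -2), (2, -2)])

Answer: (0,0) (1,0) (2,0) (3,0) (3,-1) (3,-2) (2,-2)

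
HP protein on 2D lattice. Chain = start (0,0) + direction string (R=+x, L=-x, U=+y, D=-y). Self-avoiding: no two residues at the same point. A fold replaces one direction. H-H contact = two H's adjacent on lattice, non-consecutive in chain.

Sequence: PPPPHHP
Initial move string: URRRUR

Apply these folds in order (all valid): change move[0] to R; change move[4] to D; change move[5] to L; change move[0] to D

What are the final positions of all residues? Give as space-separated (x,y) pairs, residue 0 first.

Answer: (0,0) (0,-1) (1,-1) (2,-1) (3,-1) (3,-2) (2,-2)

Derivation:
Initial moves: URRRUR
Fold: move[0]->R => RRRRUR (positions: [(0, 0), (1, 0), (2, 0), (3, 0), (4, 0), (4, 1), (5, 1)])
Fold: move[4]->D => RRRRDR (positions: [(0, 0), (1, 0), (2, 0), (3, 0), (4, 0), (4, -1), (5, -1)])
Fold: move[5]->L => RRRRDL (positions: [(0, 0), (1, 0), (2, 0), (3, 0), (4, 0), (4, -1), (3, -1)])
Fold: move[0]->D => DRRRDL (positions: [(0, 0), (0, -1), (1, -1), (2, -1), (3, -1), (3, -2), (2, -2)])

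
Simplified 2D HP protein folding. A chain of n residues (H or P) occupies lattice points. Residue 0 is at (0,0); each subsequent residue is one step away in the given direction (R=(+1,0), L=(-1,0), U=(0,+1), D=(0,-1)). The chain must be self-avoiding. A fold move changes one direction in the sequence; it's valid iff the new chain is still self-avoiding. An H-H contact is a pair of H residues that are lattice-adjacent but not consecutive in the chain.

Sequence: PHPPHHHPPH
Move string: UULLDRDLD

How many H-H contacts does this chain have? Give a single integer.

Answer: 1

Derivation:
Positions: [(0, 0), (0, 1), (0, 2), (-1, 2), (-2, 2), (-2, 1), (-1, 1), (-1, 0), (-2, 0), (-2, -1)]
H-H contact: residue 1 @(0,1) - residue 6 @(-1, 1)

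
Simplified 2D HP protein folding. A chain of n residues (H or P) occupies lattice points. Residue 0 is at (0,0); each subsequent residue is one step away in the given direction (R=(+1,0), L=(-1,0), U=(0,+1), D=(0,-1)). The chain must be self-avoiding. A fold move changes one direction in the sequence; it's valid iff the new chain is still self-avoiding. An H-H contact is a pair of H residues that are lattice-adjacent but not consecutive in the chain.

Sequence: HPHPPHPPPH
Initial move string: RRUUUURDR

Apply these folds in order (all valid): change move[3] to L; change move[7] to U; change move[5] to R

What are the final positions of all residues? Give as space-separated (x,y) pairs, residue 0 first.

Initial moves: RRUUUURDR
Fold: move[3]->L => RRULUURDR (positions: [(0, 0), (1, 0), (2, 0), (2, 1), (1, 1), (1, 2), (1, 3), (2, 3), (2, 2), (3, 2)])
Fold: move[7]->U => RRULUURUR (positions: [(0, 0), (1, 0), (2, 0), (2, 1), (1, 1), (1, 2), (1, 3), (2, 3), (2, 4), (3, 4)])
Fold: move[5]->R => RRULURRUR (positions: [(0, 0), (1, 0), (2, 0), (2, 1), (1, 1), (1, 2), (2, 2), (3, 2), (3, 3), (4, 3)])

Answer: (0,0) (1,0) (2,0) (2,1) (1,1) (1,2) (2,2) (3,2) (3,3) (4,3)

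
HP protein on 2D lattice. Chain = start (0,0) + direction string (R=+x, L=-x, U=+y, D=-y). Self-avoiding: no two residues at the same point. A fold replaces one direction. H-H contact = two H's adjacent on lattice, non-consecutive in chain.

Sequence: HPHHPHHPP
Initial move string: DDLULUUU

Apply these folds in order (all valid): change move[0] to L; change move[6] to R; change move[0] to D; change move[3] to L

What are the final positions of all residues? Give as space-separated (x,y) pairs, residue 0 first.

Answer: (0,0) (0,-1) (0,-2) (-1,-2) (-2,-2) (-3,-2) (-3,-1) (-2,-1) (-2,0)

Derivation:
Initial moves: DDLULUUU
Fold: move[0]->L => LDLULUUU (positions: [(0, 0), (-1, 0), (-1, -1), (-2, -1), (-2, 0), (-3, 0), (-3, 1), (-3, 2), (-3, 3)])
Fold: move[6]->R => LDLULURU (positions: [(0, 0), (-1, 0), (-1, -1), (-2, -1), (-2, 0), (-3, 0), (-3, 1), (-2, 1), (-2, 2)])
Fold: move[0]->D => DDLULURU (positions: [(0, 0), (0, -1), (0, -2), (-1, -2), (-1, -1), (-2, -1), (-2, 0), (-1, 0), (-1, 1)])
Fold: move[3]->L => DDLLLURU (positions: [(0, 0), (0, -1), (0, -2), (-1, -2), (-2, -2), (-3, -2), (-3, -1), (-2, -1), (-2, 0)])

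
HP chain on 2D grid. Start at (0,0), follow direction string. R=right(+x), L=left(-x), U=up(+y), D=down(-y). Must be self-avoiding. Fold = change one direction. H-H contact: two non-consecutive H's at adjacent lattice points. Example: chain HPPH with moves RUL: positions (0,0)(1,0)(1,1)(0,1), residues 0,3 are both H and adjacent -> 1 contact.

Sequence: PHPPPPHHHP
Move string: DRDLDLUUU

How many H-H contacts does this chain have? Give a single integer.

Answer: 1

Derivation:
Positions: [(0, 0), (0, -1), (1, -1), (1, -2), (0, -2), (0, -3), (-1, -3), (-1, -2), (-1, -1), (-1, 0)]
H-H contact: residue 1 @(0,-1) - residue 8 @(-1, -1)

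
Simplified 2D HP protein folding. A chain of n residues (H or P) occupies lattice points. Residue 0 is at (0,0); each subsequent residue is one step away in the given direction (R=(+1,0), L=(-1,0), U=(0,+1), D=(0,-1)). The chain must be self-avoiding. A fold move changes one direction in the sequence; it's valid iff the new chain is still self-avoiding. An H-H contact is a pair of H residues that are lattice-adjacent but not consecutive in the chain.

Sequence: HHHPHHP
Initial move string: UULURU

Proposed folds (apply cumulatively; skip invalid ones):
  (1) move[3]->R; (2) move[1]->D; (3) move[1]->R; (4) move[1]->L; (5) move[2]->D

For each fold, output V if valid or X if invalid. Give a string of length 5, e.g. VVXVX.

Answer: XXXVX

Derivation:
Initial: UULURU -> [(0, 0), (0, 1), (0, 2), (-1, 2), (-1, 3), (0, 3), (0, 4)]
Fold 1: move[3]->R => UULRRU INVALID (collision), skipped
Fold 2: move[1]->D => UDLURU INVALID (collision), skipped
Fold 3: move[1]->R => URLURU INVALID (collision), skipped
Fold 4: move[1]->L => ULLURU VALID
Fold 5: move[2]->D => ULDURU INVALID (collision), skipped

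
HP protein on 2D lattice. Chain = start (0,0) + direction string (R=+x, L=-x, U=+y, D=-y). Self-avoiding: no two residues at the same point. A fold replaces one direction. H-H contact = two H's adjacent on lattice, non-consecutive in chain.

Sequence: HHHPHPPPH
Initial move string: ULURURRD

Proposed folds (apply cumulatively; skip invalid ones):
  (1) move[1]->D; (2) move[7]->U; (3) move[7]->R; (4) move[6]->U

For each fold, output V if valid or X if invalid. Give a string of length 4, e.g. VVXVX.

Answer: XVVV

Derivation:
Initial: ULURURRD -> [(0, 0), (0, 1), (-1, 1), (-1, 2), (0, 2), (0, 3), (1, 3), (2, 3), (2, 2)]
Fold 1: move[1]->D => UDURURRD INVALID (collision), skipped
Fold 2: move[7]->U => ULURURRU VALID
Fold 3: move[7]->R => ULURURRR VALID
Fold 4: move[6]->U => ULURURUR VALID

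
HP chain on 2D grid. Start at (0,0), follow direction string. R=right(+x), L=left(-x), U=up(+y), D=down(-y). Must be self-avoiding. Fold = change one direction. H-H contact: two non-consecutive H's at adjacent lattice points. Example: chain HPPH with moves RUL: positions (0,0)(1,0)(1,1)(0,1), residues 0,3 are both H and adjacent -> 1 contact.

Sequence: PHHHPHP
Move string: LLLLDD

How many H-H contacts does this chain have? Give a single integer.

Answer: 0

Derivation:
Positions: [(0, 0), (-1, 0), (-2, 0), (-3, 0), (-4, 0), (-4, -1), (-4, -2)]
No H-H contacts found.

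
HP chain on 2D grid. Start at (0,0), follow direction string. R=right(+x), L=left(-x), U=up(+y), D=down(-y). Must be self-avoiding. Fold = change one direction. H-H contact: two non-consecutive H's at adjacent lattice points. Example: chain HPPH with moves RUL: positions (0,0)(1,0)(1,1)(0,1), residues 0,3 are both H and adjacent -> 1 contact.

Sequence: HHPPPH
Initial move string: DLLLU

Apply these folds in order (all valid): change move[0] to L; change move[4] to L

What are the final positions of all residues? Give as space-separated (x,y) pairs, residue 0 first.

Answer: (0,0) (-1,0) (-2,0) (-3,0) (-4,0) (-5,0)

Derivation:
Initial moves: DLLLU
Fold: move[0]->L => LLLLU (positions: [(0, 0), (-1, 0), (-2, 0), (-3, 0), (-4, 0), (-4, 1)])
Fold: move[4]->L => LLLLL (positions: [(0, 0), (-1, 0), (-2, 0), (-3, 0), (-4, 0), (-5, 0)])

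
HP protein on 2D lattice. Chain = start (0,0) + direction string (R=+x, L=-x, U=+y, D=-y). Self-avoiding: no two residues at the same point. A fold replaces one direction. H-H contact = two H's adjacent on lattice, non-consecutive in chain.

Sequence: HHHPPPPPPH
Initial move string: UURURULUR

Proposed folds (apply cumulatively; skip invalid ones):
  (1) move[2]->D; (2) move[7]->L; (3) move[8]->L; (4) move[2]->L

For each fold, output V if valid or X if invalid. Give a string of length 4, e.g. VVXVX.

Answer: XXVV

Derivation:
Initial: UURURULUR -> [(0, 0), (0, 1), (0, 2), (1, 2), (1, 3), (2, 3), (2, 4), (1, 4), (1, 5), (2, 5)]
Fold 1: move[2]->D => UUDURULUR INVALID (collision), skipped
Fold 2: move[7]->L => UURURULLR INVALID (collision), skipped
Fold 3: move[8]->L => UURURULUL VALID
Fold 4: move[2]->L => UULURULUL VALID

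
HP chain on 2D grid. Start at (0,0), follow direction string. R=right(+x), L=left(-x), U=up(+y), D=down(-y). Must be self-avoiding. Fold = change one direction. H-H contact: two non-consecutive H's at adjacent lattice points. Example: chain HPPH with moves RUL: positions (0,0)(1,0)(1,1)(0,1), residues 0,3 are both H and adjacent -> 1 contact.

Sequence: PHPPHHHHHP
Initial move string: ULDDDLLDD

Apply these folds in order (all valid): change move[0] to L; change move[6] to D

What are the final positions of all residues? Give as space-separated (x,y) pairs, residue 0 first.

Answer: (0,0) (-1,0) (-2,0) (-2,-1) (-2,-2) (-2,-3) (-3,-3) (-3,-4) (-3,-5) (-3,-6)

Derivation:
Initial moves: ULDDDLLDD
Fold: move[0]->L => LLDDDLLDD (positions: [(0, 0), (-1, 0), (-2, 0), (-2, -1), (-2, -2), (-2, -3), (-3, -3), (-4, -3), (-4, -4), (-4, -5)])
Fold: move[6]->D => LLDDDLDDD (positions: [(0, 0), (-1, 0), (-2, 0), (-2, -1), (-2, -2), (-2, -3), (-3, -3), (-3, -4), (-3, -5), (-3, -6)])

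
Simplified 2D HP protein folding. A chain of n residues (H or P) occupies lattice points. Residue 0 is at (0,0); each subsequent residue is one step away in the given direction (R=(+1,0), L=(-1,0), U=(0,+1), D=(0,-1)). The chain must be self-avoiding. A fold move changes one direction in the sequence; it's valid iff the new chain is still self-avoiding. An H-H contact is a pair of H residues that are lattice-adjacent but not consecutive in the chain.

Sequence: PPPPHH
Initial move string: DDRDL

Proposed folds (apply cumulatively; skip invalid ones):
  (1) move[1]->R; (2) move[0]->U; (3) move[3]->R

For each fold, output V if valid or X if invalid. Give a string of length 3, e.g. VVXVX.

Answer: VVX

Derivation:
Initial: DDRDL -> [(0, 0), (0, -1), (0, -2), (1, -2), (1, -3), (0, -3)]
Fold 1: move[1]->R => DRRDL VALID
Fold 2: move[0]->U => URRDL VALID
Fold 3: move[3]->R => URRRL INVALID (collision), skipped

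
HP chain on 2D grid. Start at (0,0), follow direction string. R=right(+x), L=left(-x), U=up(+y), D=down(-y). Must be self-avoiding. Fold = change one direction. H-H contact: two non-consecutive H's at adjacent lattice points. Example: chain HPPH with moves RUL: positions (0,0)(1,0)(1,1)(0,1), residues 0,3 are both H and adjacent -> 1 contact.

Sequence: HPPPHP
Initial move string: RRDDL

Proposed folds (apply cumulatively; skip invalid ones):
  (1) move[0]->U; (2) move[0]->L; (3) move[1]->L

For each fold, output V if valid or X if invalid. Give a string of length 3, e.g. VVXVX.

Answer: VXV

Derivation:
Initial: RRDDL -> [(0, 0), (1, 0), (2, 0), (2, -1), (2, -2), (1, -2)]
Fold 1: move[0]->U => URDDL VALID
Fold 2: move[0]->L => LRDDL INVALID (collision), skipped
Fold 3: move[1]->L => ULDDL VALID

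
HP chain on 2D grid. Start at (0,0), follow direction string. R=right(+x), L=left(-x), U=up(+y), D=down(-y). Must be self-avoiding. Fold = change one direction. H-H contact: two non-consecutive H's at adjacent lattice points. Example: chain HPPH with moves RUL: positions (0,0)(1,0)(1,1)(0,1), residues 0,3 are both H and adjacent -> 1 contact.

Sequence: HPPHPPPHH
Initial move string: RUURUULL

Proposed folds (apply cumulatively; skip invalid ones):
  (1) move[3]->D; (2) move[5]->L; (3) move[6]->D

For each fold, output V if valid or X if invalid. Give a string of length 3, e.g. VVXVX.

Answer: XVX

Derivation:
Initial: RUURUULL -> [(0, 0), (1, 0), (1, 1), (1, 2), (2, 2), (2, 3), (2, 4), (1, 4), (0, 4)]
Fold 1: move[3]->D => RUUDUULL INVALID (collision), skipped
Fold 2: move[5]->L => RUURULLL VALID
Fold 3: move[6]->D => RUURULDL INVALID (collision), skipped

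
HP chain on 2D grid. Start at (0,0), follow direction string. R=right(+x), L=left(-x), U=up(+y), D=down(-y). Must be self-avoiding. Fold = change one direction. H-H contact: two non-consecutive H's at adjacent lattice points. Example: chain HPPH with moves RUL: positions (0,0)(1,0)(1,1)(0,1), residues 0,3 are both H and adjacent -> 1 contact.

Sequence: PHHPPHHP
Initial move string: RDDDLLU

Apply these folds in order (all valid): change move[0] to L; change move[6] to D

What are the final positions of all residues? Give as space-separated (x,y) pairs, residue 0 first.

Answer: (0,0) (-1,0) (-1,-1) (-1,-2) (-1,-3) (-2,-3) (-3,-3) (-3,-4)

Derivation:
Initial moves: RDDDLLU
Fold: move[0]->L => LDDDLLU (positions: [(0, 0), (-1, 0), (-1, -1), (-1, -2), (-1, -3), (-2, -3), (-3, -3), (-3, -2)])
Fold: move[6]->D => LDDDLLD (positions: [(0, 0), (-1, 0), (-1, -1), (-1, -2), (-1, -3), (-2, -3), (-3, -3), (-3, -4)])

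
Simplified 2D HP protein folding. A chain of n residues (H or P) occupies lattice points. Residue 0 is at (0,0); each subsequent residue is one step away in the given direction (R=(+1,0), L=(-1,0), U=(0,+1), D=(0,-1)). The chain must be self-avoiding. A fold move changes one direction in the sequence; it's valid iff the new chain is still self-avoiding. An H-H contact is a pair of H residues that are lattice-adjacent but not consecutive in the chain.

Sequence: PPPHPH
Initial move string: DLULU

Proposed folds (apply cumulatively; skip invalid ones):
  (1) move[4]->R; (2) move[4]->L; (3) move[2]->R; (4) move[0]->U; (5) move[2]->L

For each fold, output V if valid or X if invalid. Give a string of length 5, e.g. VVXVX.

Answer: XVXVV

Derivation:
Initial: DLULU -> [(0, 0), (0, -1), (-1, -1), (-1, 0), (-2, 0), (-2, 1)]
Fold 1: move[4]->R => DLULR INVALID (collision), skipped
Fold 2: move[4]->L => DLULL VALID
Fold 3: move[2]->R => DLRLL INVALID (collision), skipped
Fold 4: move[0]->U => ULULL VALID
Fold 5: move[2]->L => ULLLL VALID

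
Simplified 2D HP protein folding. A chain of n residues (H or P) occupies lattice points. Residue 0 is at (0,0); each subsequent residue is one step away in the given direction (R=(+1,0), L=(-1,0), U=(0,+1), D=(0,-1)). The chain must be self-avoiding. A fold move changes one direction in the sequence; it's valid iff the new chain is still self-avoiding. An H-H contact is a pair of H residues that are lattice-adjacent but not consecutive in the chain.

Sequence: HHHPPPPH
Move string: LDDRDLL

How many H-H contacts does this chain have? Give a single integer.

Positions: [(0, 0), (-1, 0), (-1, -1), (-1, -2), (0, -2), (0, -3), (-1, -3), (-2, -3)]
No H-H contacts found.

Answer: 0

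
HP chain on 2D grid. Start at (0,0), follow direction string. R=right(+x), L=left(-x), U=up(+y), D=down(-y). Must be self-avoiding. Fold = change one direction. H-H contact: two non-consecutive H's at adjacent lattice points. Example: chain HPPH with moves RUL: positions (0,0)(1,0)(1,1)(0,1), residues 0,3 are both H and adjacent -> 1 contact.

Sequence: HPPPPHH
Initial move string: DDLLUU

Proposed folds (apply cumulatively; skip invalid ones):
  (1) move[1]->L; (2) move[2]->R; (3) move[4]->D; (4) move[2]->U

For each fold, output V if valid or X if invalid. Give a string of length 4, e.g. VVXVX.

Initial: DDLLUU -> [(0, 0), (0, -1), (0, -2), (-1, -2), (-2, -2), (-2, -1), (-2, 0)]
Fold 1: move[1]->L => DLLLUU VALID
Fold 2: move[2]->R => DLRLUU INVALID (collision), skipped
Fold 3: move[4]->D => DLLLDU INVALID (collision), skipped
Fold 4: move[2]->U => DLULUU VALID

Answer: VXXV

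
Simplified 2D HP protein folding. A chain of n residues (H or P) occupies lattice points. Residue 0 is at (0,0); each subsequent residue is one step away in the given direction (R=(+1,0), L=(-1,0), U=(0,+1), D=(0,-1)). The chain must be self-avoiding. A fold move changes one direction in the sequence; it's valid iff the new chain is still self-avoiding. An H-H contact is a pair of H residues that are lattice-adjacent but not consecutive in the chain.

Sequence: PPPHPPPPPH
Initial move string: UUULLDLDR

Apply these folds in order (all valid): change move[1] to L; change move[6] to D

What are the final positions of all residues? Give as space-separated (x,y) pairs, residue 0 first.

Answer: (0,0) (0,1) (-1,1) (-1,2) (-2,2) (-3,2) (-3,1) (-3,0) (-3,-1) (-2,-1)

Derivation:
Initial moves: UUULLDLDR
Fold: move[1]->L => ULULLDLDR (positions: [(0, 0), (0, 1), (-1, 1), (-1, 2), (-2, 2), (-3, 2), (-3, 1), (-4, 1), (-4, 0), (-3, 0)])
Fold: move[6]->D => ULULLDDDR (positions: [(0, 0), (0, 1), (-1, 1), (-1, 2), (-2, 2), (-3, 2), (-3, 1), (-3, 0), (-3, -1), (-2, -1)])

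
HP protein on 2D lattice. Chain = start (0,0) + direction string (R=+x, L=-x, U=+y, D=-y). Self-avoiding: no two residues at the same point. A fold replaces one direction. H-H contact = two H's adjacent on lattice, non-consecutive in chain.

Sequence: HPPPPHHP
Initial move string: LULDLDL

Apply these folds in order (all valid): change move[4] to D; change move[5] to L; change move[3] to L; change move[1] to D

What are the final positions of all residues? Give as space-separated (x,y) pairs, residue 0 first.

Initial moves: LULDLDL
Fold: move[4]->D => LULDDDL (positions: [(0, 0), (-1, 0), (-1, 1), (-2, 1), (-2, 0), (-2, -1), (-2, -2), (-3, -2)])
Fold: move[5]->L => LULDDLL (positions: [(0, 0), (-1, 0), (-1, 1), (-2, 1), (-2, 0), (-2, -1), (-3, -1), (-4, -1)])
Fold: move[3]->L => LULLDLL (positions: [(0, 0), (-1, 0), (-1, 1), (-2, 1), (-3, 1), (-3, 0), (-4, 0), (-5, 0)])
Fold: move[1]->D => LDLLDLL (positions: [(0, 0), (-1, 0), (-1, -1), (-2, -1), (-3, -1), (-3, -2), (-4, -2), (-5, -2)])

Answer: (0,0) (-1,0) (-1,-1) (-2,-1) (-3,-1) (-3,-2) (-4,-2) (-5,-2)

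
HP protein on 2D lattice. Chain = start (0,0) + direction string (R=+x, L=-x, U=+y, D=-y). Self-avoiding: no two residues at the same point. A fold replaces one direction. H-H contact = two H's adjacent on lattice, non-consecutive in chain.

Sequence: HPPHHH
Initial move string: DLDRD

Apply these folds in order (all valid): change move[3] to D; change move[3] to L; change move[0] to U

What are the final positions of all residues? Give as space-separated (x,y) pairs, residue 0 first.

Answer: (0,0) (0,1) (-1,1) (-1,0) (-2,0) (-2,-1)

Derivation:
Initial moves: DLDRD
Fold: move[3]->D => DLDDD (positions: [(0, 0), (0, -1), (-1, -1), (-1, -2), (-1, -3), (-1, -4)])
Fold: move[3]->L => DLDLD (positions: [(0, 0), (0, -1), (-1, -1), (-1, -2), (-2, -2), (-2, -3)])
Fold: move[0]->U => ULDLD (positions: [(0, 0), (0, 1), (-1, 1), (-1, 0), (-2, 0), (-2, -1)])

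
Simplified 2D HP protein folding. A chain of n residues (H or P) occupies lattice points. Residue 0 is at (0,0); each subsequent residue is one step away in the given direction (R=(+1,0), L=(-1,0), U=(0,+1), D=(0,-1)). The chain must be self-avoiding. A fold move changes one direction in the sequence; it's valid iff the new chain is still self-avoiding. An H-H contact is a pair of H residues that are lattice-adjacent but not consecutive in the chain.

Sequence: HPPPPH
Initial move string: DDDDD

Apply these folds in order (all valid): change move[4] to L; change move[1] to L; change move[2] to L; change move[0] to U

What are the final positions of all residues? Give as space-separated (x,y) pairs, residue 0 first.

Initial moves: DDDDD
Fold: move[4]->L => DDDDL (positions: [(0, 0), (0, -1), (0, -2), (0, -3), (0, -4), (-1, -4)])
Fold: move[1]->L => DLDDL (positions: [(0, 0), (0, -1), (-1, -1), (-1, -2), (-1, -3), (-2, -3)])
Fold: move[2]->L => DLLDL (positions: [(0, 0), (0, -1), (-1, -1), (-2, -1), (-2, -2), (-3, -2)])
Fold: move[0]->U => ULLDL (positions: [(0, 0), (0, 1), (-1, 1), (-2, 1), (-2, 0), (-3, 0)])

Answer: (0,0) (0,1) (-1,1) (-2,1) (-2,0) (-3,0)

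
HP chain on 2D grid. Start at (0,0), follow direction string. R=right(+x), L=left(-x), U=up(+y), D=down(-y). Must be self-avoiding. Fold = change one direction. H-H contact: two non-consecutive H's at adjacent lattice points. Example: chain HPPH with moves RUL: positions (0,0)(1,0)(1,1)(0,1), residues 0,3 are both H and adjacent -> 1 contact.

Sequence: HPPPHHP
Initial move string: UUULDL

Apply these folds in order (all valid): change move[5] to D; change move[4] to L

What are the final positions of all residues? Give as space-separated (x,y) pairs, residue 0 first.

Answer: (0,0) (0,1) (0,2) (0,3) (-1,3) (-2,3) (-2,2)

Derivation:
Initial moves: UUULDL
Fold: move[5]->D => UUULDD (positions: [(0, 0), (0, 1), (0, 2), (0, 3), (-1, 3), (-1, 2), (-1, 1)])
Fold: move[4]->L => UUULLD (positions: [(0, 0), (0, 1), (0, 2), (0, 3), (-1, 3), (-2, 3), (-2, 2)])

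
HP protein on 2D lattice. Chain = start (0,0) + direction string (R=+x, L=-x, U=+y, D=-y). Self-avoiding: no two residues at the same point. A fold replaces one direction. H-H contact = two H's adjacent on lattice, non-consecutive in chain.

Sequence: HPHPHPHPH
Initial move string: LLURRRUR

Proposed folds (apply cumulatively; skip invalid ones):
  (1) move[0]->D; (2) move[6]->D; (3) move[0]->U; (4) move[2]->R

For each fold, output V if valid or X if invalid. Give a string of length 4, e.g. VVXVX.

Answer: XVVX

Derivation:
Initial: LLURRRUR -> [(0, 0), (-1, 0), (-2, 0), (-2, 1), (-1, 1), (0, 1), (1, 1), (1, 2), (2, 2)]
Fold 1: move[0]->D => DLURRRUR INVALID (collision), skipped
Fold 2: move[6]->D => LLURRRDR VALID
Fold 3: move[0]->U => ULURRRDR VALID
Fold 4: move[2]->R => ULRRRRDR INVALID (collision), skipped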